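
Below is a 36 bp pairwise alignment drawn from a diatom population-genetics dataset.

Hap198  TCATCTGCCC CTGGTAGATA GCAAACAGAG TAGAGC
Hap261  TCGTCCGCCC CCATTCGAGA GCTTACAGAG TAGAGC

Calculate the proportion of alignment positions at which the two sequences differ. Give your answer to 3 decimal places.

The sequences differ at positions 3 (A/G), 6 (T/C), 12 (T/C), 13 (G/A), 14 (G/T), 16 (A/C), 19 (T/G), 23 (A/T), 24 (A/T).
There are 9 differences over 36 sites, so p = 9/36 = 0.250.

0.250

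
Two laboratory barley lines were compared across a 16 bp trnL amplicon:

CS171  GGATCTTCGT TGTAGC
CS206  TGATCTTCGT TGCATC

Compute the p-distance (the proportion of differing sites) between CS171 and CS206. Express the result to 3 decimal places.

0.188

Mismatches occur at site 1 (G/T), site 13 (T/C), site 15 (G/T).
There are 3 differences over 16 sites, so p = 3/16 = 0.188.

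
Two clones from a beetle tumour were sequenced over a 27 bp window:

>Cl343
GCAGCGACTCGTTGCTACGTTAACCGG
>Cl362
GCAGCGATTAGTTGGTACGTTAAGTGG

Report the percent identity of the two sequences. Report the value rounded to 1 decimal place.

Differing sites — 8:C/T; 10:C/A; 15:C/G; 24:C/G; 25:C/T.
22 of the 27 sites match, so the percent identity is 22/27 × 100 = 81.5%.

81.5%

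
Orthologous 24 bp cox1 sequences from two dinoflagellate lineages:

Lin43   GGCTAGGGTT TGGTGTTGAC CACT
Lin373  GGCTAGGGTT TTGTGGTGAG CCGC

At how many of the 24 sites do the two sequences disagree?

6

The sequences differ at positions 12 (G/T), 16 (T/G), 20 (C/G), 22 (A/C), 23 (C/G), 24 (T/C).
That gives 6 mismatches out of 24 aligned sites, so the Hamming distance is 6.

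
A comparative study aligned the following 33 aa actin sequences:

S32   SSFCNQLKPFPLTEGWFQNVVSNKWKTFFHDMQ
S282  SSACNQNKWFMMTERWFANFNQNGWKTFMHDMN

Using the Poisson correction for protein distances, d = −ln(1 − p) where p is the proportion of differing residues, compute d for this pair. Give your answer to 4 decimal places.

Mismatches occur at site 3 (F→A), site 7 (L→N), site 9 (P→W), site 11 (P→M), site 12 (L→M), site 15 (G→R), site 18 (Q→A), site 20 (V→F), site 21 (V→N), site 22 (S→Q), site 24 (K→G), site 29 (F→M), site 33 (Q→N).
p = 13/33 = 0.393939.
d = −ln(1 − 0.393939) = −ln(0.606061) = 0.5008.

0.5008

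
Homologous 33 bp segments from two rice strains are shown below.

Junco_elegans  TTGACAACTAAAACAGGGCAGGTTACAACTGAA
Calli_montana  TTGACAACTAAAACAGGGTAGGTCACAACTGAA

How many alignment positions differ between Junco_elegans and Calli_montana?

2

Mismatches occur at site 19 (C↔T), site 24 (T↔C).
That gives 2 mismatches out of 33 aligned sites, so the Hamming distance is 2.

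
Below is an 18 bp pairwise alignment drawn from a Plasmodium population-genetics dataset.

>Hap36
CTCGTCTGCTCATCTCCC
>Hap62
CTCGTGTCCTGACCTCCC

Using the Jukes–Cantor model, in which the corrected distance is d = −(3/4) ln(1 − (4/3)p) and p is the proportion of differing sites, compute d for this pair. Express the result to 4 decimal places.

The sequences differ at positions 6 (C/G), 8 (G/C), 11 (C/G), 13 (T/C).
p = 4/18 = 0.222222.
d = −0.75 · ln(1 − (4/3)·0.222222) = −0.75 · ln(0.703704) = −0.75 · (-0.351397) = 0.2635.

0.2635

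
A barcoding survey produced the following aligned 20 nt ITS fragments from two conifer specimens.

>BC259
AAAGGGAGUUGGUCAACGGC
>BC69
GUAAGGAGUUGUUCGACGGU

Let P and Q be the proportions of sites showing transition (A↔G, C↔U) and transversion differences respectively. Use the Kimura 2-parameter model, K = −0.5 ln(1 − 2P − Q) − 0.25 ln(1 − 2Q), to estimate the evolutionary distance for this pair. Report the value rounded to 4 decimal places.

0.4024

Mismatches occur at site 1 (A↔G, transition), site 2 (A↔U, transversion), site 4 (G↔A, transition), site 12 (G↔U, transversion), site 15 (A↔G, transition), site 20 (C↔U, transition).
Of the 6 differences, 4 transitions and 2 transversions over 20 sites: P = 4/20 = 0.200000, Q = 2/20 = 0.100000.
d = −0.5·ln(0.500000) − 0.25·ln(0.800000) = −0.5·(-0.693147) − 0.25·(-0.223144) = 0.4024.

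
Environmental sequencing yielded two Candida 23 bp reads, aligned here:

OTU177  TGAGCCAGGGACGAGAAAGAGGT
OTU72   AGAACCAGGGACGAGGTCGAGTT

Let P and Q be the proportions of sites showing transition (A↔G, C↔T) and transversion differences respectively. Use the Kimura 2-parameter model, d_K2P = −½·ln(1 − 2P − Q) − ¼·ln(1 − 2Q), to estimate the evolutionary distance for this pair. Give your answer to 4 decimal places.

Mismatches occur at site 1 (T/A, transversion), site 4 (G/A, transition), site 16 (A/G, transition), site 17 (A/T, transversion), site 18 (A/C, transversion), site 22 (G/T, transversion).
Of the 6 differences, 2 transitions and 4 transversions over 23 sites: P = 2/23 = 0.086957, Q = 4/23 = 0.173913.
d = −0.5·ln(0.652173) − 0.25·ln(0.652174) = −0.5·(-0.427445) − 0.25·(-0.427444) = 0.3206.

0.3206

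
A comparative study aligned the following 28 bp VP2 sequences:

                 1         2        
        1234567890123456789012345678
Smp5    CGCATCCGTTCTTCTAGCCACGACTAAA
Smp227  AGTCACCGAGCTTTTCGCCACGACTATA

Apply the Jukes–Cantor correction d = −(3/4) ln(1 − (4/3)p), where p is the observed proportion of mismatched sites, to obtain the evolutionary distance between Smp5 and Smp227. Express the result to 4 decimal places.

The sequences differ at positions 1 (C/A), 3 (C/T), 4 (A/C), 5 (T/A), 9 (T/A), 10 (T/G), 14 (C/T), 16 (A/C), 27 (A/T).
p = 9/28 = 0.321429.
d = −0.75 · ln(1 − (4/3)·0.321429) = −0.75 · ln(0.571428) = −0.75 · (-0.559617) = 0.4197.

0.4197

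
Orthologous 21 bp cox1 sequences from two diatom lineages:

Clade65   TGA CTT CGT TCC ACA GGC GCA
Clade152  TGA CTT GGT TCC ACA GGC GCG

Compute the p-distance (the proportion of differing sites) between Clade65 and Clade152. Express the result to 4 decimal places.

Mismatches occur at site 7 (C→G), site 21 (A→G).
There are 2 differences over 21 sites, so p = 2/21 = 0.0952.

0.0952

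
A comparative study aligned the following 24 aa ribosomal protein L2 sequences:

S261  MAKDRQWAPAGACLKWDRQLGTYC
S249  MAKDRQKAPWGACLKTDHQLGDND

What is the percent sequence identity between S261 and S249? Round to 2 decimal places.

70.83%

The sequences differ at positions 7 (W/K), 10 (A/W), 16 (W/T), 18 (R/H), 22 (T/D), 23 (Y/N), 24 (C/D).
17 of the 24 sites match, so the percent identity is 17/24 × 100 = 70.83%.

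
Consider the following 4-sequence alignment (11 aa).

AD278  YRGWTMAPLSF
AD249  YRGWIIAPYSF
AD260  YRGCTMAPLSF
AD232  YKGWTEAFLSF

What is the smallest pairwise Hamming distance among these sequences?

Pairwise Hamming distances:
  AD278 vs AD249: 3
  AD278 vs AD260: 1
  AD278 vs AD232: 3
  AD249 vs AD260: 4
  AD249 vs AD232: 5
  AD260 vs AD232: 4
The smallest is 1, between AD278 and AD260.

1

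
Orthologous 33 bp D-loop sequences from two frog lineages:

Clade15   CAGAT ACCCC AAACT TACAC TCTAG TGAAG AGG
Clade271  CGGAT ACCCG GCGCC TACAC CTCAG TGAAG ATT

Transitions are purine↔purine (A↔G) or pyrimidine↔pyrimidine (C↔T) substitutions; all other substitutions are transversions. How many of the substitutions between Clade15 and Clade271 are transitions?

Differing sites — 2:A/G (Ti); 10:C/G (Tv); 11:A/G (Ti); 12:A/C (Tv); 13:A/G (Ti); 15:T/C (Ti); 21:T/C (Ti); 22:C/T (Ti); 23:T/C (Ti); 32:G/T (Tv); 33:G/T (Tv).
Of the 11 differences, 7 transitions and 4 transversions, so the answer is 7.

7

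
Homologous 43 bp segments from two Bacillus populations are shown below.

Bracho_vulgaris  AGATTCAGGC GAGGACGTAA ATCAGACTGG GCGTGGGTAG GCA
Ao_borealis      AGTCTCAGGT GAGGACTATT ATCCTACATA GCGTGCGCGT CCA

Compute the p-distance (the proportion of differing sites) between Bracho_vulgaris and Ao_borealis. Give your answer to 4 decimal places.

0.3953

Mismatches occur at site 3 (A↔T), site 4 (T↔C), site 10 (C↔T), site 17 (G↔T), site 18 (T↔A), site 19 (A↔T), site 20 (A↔T), site 24 (A↔C), site 25 (G↔T), site 28 (T↔A), site 29 (G↔T), site 30 (G↔A), site 36 (G↔C), site 38 (T↔C), site 39 (A↔G), site 40 (G↔T), site 41 (G↔C).
There are 17 differences over 43 sites, so p = 17/43 = 0.3953.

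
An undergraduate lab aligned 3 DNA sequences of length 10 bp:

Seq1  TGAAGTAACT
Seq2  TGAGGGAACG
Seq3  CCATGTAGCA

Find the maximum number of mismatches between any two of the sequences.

6

Pairwise Hamming distances:
  Seq1 vs Seq2: 3
  Seq1 vs Seq3: 5
  Seq2 vs Seq3: 6
The largest is 6, between Seq2 and Seq3.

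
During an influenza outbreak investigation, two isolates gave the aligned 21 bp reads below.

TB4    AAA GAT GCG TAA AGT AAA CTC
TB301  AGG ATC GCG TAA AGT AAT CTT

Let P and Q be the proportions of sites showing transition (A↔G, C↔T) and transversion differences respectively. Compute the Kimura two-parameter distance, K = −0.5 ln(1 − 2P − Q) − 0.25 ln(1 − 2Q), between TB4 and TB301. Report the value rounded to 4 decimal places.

0.4765

The sequences differ at positions 2 (A/G, transition), 3 (A/G, transition), 4 (G/A, transition), 5 (A/T, transversion), 6 (T/C, transition), 18 (A/T, transversion), 21 (C/T, transition).
Of the 7 differences, 5 transitions and 2 transversions over 21 sites: P = 5/21 = 0.238095, Q = 2/21 = 0.095238.
d = −0.5·ln(0.428572) − 0.25·ln(0.809524) = −0.5·(-0.847297) − 0.25·(-0.211309) = 0.4765.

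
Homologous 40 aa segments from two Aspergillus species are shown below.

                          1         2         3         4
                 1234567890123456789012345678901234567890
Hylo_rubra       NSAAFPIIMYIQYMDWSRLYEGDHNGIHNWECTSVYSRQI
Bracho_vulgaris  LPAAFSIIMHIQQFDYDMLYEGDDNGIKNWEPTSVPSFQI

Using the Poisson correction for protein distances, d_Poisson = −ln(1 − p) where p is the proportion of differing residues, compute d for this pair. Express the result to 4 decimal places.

Mismatches occur at site 1 (N→L), site 2 (S→P), site 6 (P→S), site 10 (Y→H), site 13 (Y→Q), site 14 (M→F), site 16 (W→Y), site 17 (S→D), site 18 (R→M), site 24 (H→D), site 28 (H→K), site 32 (C→P), site 36 (Y→P), site 38 (R→F).
p = 14/40 = 0.350000.
d = −ln(1 − 0.350000) = −ln(0.650000) = 0.4308.

0.4308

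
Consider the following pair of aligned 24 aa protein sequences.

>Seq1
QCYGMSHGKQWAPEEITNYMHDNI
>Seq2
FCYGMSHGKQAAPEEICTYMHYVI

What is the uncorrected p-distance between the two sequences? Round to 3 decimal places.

The sequences differ at positions 1 (Q/F), 11 (W/A), 17 (T/C), 18 (N/T), 22 (D/Y), 23 (N/V).
There are 6 differences over 24 sites, so p = 6/24 = 0.250.

0.250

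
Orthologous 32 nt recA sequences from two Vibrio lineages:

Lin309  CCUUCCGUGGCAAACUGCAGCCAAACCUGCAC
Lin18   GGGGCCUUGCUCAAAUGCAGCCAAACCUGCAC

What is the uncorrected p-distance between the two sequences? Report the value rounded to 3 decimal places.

Differing sites — 1:C/G; 2:C/G; 3:U/G; 4:U/G; 7:G/U; 10:G/C; 11:C/U; 12:A/C; 15:C/A.
There are 9 differences over 32 sites, so p = 9/32 = 0.281.

0.281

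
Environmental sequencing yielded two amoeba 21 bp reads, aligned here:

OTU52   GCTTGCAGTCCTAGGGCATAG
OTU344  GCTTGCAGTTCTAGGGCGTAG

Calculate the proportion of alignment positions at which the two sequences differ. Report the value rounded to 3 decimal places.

The sequences differ at positions 10 (C/T), 18 (A/G).
There are 2 differences over 21 sites, so p = 2/21 = 0.095.

0.095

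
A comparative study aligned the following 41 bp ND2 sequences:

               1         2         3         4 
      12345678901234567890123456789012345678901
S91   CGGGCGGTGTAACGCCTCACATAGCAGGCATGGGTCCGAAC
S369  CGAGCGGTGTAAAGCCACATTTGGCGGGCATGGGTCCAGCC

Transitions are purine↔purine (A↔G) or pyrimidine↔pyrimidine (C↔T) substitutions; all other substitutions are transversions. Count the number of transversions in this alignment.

4

The sequences differ at positions 3 (G/A, transition), 13 (C/A, transversion), 17 (T/A, transversion), 20 (C/T, transition), 21 (A/T, transversion), 23 (A/G, transition), 26 (A/G, transition), 38 (G/A, transition), 39 (A/G, transition), 40 (A/C, transversion).
Of the 10 differences, 6 transitions and 4 transversions, so the answer is 4.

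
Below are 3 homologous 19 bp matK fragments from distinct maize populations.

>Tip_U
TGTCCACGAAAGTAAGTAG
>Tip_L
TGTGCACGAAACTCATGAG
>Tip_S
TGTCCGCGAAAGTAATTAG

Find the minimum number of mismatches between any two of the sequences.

Pairwise Hamming distances:
  Tip_U vs Tip_L: 5
  Tip_U vs Tip_S: 2
  Tip_L vs Tip_S: 5
The smallest is 2, between Tip_U and Tip_S.

2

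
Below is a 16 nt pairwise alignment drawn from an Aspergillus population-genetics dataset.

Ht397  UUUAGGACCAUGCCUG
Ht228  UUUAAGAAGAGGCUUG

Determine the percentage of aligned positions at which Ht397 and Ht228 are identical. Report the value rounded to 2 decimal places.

Differing sites — 5:G/A; 8:C/A; 9:C/G; 11:U/G; 14:C/U.
11 of the 16 sites match, so the percent identity is 11/16 × 100 = 68.75%.

68.75%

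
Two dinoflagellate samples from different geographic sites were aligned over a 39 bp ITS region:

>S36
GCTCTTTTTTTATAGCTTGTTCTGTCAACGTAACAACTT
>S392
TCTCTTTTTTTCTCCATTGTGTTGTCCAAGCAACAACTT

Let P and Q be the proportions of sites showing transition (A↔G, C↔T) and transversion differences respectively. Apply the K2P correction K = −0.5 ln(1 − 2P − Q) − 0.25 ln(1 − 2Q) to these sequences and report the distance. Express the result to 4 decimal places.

The sequences differ at positions 1 (G/T, transversion), 12 (A/C, transversion), 14 (A/C, transversion), 15 (G/C, transversion), 16 (C/A, transversion), 21 (T/G, transversion), 22 (C/T, transition), 27 (A/C, transversion), 29 (C/A, transversion), 31 (T/C, transition).
Of the 10 differences, 2 transitions and 8 transversions over 39 sites: P = 2/39 = 0.051282, Q = 8/39 = 0.205128.
d = −0.5·ln(0.692308) − 0.25·ln(0.589744) = −0.5·(-0.367724) − 0.25·(-0.528067) = 0.3159.

0.3159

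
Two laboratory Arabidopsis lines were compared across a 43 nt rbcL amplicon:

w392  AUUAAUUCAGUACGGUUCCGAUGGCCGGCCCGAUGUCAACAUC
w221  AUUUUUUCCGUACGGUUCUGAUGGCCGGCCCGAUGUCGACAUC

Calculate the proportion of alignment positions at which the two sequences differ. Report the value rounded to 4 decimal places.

0.1163

Mismatches occur at site 4 (A↔U), site 5 (A↔U), site 9 (A↔C), site 19 (C↔U), site 38 (A↔G).
There are 5 differences over 43 sites, so p = 5/43 = 0.1163.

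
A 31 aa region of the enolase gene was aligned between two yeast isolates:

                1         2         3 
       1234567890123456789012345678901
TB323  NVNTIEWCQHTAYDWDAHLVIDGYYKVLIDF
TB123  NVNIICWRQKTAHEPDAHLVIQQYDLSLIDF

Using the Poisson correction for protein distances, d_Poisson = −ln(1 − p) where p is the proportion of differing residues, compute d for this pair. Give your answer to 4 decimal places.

0.4895

Mismatches occur at site 4 (T↔I), site 6 (E↔C), site 8 (C↔R), site 10 (H↔K), site 13 (Y↔H), site 14 (D↔E), site 15 (W↔P), site 22 (D↔Q), site 23 (G↔Q), site 25 (Y↔D), site 26 (K↔L), site 27 (V↔S).
p = 12/31 = 0.387097.
d = −ln(1 − 0.387097) = −ln(0.612903) = 0.4895.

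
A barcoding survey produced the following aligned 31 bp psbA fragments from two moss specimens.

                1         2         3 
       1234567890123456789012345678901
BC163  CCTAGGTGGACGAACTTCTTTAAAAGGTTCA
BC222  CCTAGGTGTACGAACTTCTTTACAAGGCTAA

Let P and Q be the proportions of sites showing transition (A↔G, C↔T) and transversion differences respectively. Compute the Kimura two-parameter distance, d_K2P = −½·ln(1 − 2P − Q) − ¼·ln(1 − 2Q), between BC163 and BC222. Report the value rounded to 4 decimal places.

Differing sites — 9:G/T (Tv); 23:A/C (Tv); 28:T/C (Ti); 30:C/A (Tv).
Of the 4 differences, 1 transition and 3 transversions over 31 sites: P = 1/31 = 0.032258, Q = 3/31 = 0.096774.
d = −0.5·ln(0.838710) − 0.25·ln(0.806452) = −0.5·(-0.175890) − 0.25·(-0.215111) = 0.1417.

0.1417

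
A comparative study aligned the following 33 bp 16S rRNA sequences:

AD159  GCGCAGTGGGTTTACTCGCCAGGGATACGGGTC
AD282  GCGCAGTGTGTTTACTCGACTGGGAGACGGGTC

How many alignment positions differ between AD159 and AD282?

4

Differing sites — 9:G/T; 19:C/A; 21:A/T; 26:T/G.
That gives 4 mismatches out of 33 aligned sites, so the Hamming distance is 4.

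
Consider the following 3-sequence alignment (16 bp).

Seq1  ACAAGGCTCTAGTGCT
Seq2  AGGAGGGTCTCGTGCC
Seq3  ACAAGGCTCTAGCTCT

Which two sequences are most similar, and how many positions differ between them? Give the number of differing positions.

2

Pairwise Hamming distances:
  Seq1 vs Seq2: 5
  Seq1 vs Seq3: 2
  Seq2 vs Seq3: 7
The smallest is 2, between Seq1 and Seq3.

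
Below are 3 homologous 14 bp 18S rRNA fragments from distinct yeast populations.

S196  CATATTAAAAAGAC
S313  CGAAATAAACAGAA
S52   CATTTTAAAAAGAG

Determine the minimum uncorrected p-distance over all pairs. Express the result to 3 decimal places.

Pairwise Hamming distances:
  S196 vs S313: 5
  S196 vs S52: 2
  S313 vs S52: 6
The smallest is 2 mismatches, between S196 and S52; p = 2/14 = 0.143.

0.143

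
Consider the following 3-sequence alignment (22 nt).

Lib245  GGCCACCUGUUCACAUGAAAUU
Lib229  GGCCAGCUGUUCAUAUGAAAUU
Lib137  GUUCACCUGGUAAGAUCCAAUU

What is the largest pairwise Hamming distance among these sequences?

8

Pairwise Hamming distances:
  Lib245 vs Lib229: 2
  Lib245 vs Lib137: 7
  Lib229 vs Lib137: 8
The largest is 8, between Lib229 and Lib137.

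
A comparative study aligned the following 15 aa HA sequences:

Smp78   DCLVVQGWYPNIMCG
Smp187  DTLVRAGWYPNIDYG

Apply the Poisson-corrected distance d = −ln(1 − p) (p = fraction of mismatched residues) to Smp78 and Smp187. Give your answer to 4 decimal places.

The sequences differ at positions 2 (C/T), 5 (V/R), 6 (Q/A), 13 (M/D), 14 (C/Y).
p = 5/15 = 0.333333.
d = −ln(1 − 0.333333) = −ln(0.666667) = 0.4055.

0.4055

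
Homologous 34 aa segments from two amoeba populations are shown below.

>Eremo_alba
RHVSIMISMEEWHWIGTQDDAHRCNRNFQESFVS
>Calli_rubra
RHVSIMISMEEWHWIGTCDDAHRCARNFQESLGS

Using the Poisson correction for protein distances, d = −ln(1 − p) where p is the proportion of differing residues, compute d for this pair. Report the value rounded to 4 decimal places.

Mismatches occur at site 18 (Q→C), site 25 (N→A), site 32 (F→L), site 33 (V→G).
p = 4/34 = 0.117647.
d = −ln(1 − 0.117647) = −ln(0.882353) = 0.1252.

0.1252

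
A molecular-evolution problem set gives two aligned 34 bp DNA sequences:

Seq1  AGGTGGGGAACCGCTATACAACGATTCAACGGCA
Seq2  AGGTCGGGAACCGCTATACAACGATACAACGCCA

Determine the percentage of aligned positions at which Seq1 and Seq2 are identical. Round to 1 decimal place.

91.2%

Differing sites — 5:G/C; 26:T/A; 32:G/C.
31 of the 34 sites match, so the percent identity is 31/34 × 100 = 91.2%.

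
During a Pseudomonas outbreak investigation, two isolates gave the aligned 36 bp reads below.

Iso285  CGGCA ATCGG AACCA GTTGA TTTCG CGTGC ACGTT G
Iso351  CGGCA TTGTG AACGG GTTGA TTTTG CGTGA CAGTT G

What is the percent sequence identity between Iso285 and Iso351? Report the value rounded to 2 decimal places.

75.00%

Mismatches occur at site 6 (A/T), site 8 (C/G), site 9 (G/T), site 14 (C/G), site 15 (A/G), site 24 (C/T), site 30 (C/A), site 31 (A/C), site 32 (C/A).
27 of the 36 sites match, so the percent identity is 27/36 × 100 = 75.00%.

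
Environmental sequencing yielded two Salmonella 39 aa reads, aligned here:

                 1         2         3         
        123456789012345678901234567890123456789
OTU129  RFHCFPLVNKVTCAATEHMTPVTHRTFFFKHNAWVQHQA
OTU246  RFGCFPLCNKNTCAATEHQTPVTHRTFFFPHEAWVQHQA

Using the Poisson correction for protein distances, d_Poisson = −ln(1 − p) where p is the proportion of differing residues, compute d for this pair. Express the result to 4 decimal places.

0.1671

The sequences differ at positions 3 (H/G), 8 (V/C), 11 (V/N), 19 (M/Q), 30 (K/P), 32 (N/E).
p = 6/39 = 0.153846.
d = −ln(1 − 0.153846) = −ln(0.846154) = 0.1671.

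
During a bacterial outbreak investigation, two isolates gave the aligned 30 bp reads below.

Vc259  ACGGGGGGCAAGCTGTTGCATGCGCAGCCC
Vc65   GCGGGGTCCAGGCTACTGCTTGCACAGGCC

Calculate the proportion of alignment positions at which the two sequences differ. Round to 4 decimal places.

Mismatches occur at site 1 (A→G), site 7 (G→T), site 8 (G→C), site 11 (A→G), site 15 (G→A), site 16 (T→C), site 20 (A→T), site 24 (G→A), site 28 (C→G).
There are 9 differences over 30 sites, so p = 9/30 = 0.3000.

0.3000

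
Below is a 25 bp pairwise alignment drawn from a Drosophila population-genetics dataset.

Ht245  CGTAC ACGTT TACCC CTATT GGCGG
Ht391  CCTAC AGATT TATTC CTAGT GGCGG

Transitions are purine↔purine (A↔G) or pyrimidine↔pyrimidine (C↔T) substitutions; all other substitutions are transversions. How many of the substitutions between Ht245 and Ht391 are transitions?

3

Mismatches occur at site 2 (G/C, transversion), site 7 (C/G, transversion), site 8 (G/A, transition), site 13 (C/T, transition), site 14 (C/T, transition), site 19 (T/G, transversion).
Of the 6 differences, 3 transitions and 3 transversions, so the answer is 3.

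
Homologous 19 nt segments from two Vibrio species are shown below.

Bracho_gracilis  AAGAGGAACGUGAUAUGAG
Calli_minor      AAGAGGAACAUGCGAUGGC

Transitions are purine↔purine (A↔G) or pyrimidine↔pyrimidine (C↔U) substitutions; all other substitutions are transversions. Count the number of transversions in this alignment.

3

The sequences differ at positions 10 (G/A, transition), 13 (A/C, transversion), 14 (U/G, transversion), 18 (A/G, transition), 19 (G/C, transversion).
Of the 5 differences, 2 transitions and 3 transversions, so the answer is 3.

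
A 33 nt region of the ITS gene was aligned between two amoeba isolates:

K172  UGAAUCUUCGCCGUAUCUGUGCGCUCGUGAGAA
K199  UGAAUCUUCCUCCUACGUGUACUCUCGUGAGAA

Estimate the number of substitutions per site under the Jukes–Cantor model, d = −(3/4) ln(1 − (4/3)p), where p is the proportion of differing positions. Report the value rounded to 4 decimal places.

0.2493

Differing sites — 10:G/C; 11:C/U; 13:G/C; 16:U/C; 17:C/G; 21:G/A; 23:G/U.
p = 7/33 = 0.212121.
d = −0.75 · ln(1 − (4/3)·0.212121) = −0.75 · ln(0.717172) = −0.75 · (-0.332440) = 0.2493.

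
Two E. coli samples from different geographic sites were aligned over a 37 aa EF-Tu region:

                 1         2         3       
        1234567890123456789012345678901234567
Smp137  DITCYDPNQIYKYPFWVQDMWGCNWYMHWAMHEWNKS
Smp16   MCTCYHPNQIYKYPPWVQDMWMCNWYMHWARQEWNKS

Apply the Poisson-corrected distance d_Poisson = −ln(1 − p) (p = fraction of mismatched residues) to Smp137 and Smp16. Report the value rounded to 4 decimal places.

0.2097

Differing sites — 1:D/M; 2:I/C; 6:D/H; 15:F/P; 22:G/M; 31:M/R; 32:H/Q.
p = 7/37 = 0.189189.
d = −ln(1 − 0.189189) = −ln(0.810811) = 0.2097.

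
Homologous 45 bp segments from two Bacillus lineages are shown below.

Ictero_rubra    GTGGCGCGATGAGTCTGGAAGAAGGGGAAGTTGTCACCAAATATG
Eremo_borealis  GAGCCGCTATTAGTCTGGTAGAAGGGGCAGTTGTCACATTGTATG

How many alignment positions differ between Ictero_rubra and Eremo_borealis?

10

Differing sites — 2:T/A; 4:G/C; 8:G/T; 11:G/T; 19:A/T; 28:A/C; 38:C/A; 39:A/T; 40:A/T; 41:A/G.
That gives 10 mismatches out of 45 aligned sites, so the Hamming distance is 10.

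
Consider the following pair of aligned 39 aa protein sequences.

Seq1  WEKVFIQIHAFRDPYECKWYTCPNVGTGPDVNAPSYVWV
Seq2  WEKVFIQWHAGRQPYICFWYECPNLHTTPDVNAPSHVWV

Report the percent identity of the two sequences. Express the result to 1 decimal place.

74.4%

Mismatches occur at site 8 (I/W), site 11 (F/G), site 13 (D/Q), site 16 (E/I), site 18 (K/F), site 21 (T/E), site 25 (V/L), site 26 (G/H), site 28 (G/T), site 36 (Y/H).
29 of the 39 sites match, so the percent identity is 29/39 × 100 = 74.4%.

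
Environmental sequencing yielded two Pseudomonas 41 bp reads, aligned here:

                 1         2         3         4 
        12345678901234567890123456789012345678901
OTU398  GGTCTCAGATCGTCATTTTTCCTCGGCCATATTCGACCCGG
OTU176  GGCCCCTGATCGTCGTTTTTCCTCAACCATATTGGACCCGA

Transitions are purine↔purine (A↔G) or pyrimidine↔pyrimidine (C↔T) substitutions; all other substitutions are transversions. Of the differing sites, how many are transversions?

Differing sites — 3:T/C (Ti); 5:T/C (Ti); 7:A/T (Tv); 15:A/G (Ti); 25:G/A (Ti); 26:G/A (Ti); 34:C/G (Tv); 41:G/A (Ti).
Of the 8 differences, 6 transitions and 2 transversions, so the answer is 2.

2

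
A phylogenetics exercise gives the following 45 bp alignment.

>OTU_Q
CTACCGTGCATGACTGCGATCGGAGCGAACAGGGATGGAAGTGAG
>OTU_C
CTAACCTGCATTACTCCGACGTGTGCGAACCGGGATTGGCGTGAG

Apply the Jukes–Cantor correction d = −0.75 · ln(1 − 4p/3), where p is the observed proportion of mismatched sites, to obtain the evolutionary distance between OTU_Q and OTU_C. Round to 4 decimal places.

Mismatches occur at site 4 (C/A), site 6 (G/C), site 12 (G/T), site 16 (G/C), site 20 (T/C), site 21 (C/G), site 22 (G/T), site 24 (A/T), site 31 (A/C), site 37 (G/T), site 39 (A/G), site 40 (A/C).
p = 12/45 = 0.266667.
d = −0.75 · ln(1 − (4/3)·0.266667) = −0.75 · ln(0.644444) = −0.75 · (-0.439367) = 0.3295.

0.3295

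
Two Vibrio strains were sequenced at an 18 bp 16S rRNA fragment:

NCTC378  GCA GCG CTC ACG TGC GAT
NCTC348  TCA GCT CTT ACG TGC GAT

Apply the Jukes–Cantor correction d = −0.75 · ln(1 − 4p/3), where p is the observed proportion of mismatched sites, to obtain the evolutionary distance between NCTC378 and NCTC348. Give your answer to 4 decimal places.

Differing sites — 1:G/T; 6:G/T; 9:C/T.
p = 3/18 = 0.166667.
d = −0.75 · ln(1 − (4/3)·0.166667) = −0.75 · ln(0.777777) = −0.75 · (-0.251315) = 0.1885.

0.1885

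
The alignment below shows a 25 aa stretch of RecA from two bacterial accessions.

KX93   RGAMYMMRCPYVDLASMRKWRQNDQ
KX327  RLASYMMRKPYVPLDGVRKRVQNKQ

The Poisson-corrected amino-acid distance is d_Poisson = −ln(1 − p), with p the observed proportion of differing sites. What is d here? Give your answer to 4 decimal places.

The sequences differ at positions 2 (G/L), 4 (M/S), 9 (C/K), 13 (D/P), 15 (A/D), 16 (S/G), 17 (M/V), 20 (W/R), 21 (R/V), 24 (D/K).
p = 10/25 = 0.400000.
d = −ln(1 − 0.400000) = −ln(0.600000) = 0.5108.

0.5108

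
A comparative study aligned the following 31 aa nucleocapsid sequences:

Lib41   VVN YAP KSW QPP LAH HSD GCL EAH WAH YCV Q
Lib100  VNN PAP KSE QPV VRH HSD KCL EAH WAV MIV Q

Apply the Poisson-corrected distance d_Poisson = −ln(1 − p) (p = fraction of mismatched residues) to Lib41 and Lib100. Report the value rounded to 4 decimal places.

0.3895

Differing sites — 2:V/N; 4:Y/P; 9:W/E; 12:P/V; 13:L/V; 14:A/R; 19:G/K; 27:H/V; 28:Y/M; 29:C/I.
p = 10/31 = 0.322581.
d = −ln(1 − 0.322581) = −ln(0.677419) = 0.3895.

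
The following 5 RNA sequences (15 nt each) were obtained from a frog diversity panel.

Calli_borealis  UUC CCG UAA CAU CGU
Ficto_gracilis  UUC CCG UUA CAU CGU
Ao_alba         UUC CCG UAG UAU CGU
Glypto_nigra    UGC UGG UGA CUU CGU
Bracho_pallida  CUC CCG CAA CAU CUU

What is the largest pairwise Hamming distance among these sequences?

Pairwise Hamming distances:
  Calli_borealis vs Ficto_gracilis: 1
  Calli_borealis vs Ao_alba: 2
  Calli_borealis vs Glypto_nigra: 5
  Calli_borealis vs Bracho_pallida: 3
  Ficto_gracilis vs Ao_alba: 3
  Ficto_gracilis vs Glypto_nigra: 5
  Ficto_gracilis vs Bracho_pallida: 4
  Ao_alba vs Glypto_nigra: 7
  Ao_alba vs Bracho_pallida: 5
  Glypto_nigra vs Bracho_pallida: 8
The largest is 8, between Glypto_nigra and Bracho_pallida.

8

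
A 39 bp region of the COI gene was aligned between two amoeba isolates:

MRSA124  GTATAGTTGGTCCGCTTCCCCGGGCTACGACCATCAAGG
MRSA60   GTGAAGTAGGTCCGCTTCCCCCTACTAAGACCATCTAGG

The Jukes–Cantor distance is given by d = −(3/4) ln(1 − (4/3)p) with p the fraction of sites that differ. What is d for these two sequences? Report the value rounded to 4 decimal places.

The sequences differ at positions 3 (A/G), 4 (T/A), 8 (T/A), 22 (G/C), 23 (G/T), 24 (G/A), 28 (C/A), 36 (A/T).
p = 8/39 = 0.205128.
d = −0.75 · ln(1 − (4/3)·0.205128) = −0.75 · ln(0.726496) = −0.75 · (-0.319522) = 0.2396.

0.2396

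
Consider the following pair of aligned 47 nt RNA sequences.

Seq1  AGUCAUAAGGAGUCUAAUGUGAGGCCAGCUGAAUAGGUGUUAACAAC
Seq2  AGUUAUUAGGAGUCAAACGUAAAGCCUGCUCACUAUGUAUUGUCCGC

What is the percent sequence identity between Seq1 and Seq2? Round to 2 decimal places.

The sequences differ at positions 4 (C/U), 7 (A/U), 15 (U/A), 18 (U/C), 21 (G/A), 23 (G/A), 27 (A/U), 31 (G/C), 33 (A/C), 36 (G/U), 39 (G/A), 42 (A/G), 43 (A/U), 45 (A/C), 46 (A/G).
32 of the 47 sites match, so the percent identity is 32/47 × 100 = 68.09%.

68.09%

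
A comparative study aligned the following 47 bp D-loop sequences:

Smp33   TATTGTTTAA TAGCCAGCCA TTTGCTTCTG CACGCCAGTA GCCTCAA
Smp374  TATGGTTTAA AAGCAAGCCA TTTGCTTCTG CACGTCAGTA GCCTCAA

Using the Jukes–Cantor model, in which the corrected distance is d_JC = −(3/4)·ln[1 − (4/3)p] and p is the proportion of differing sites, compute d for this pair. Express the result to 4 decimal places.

0.0903

The sequences differ at positions 4 (T/G), 11 (T/A), 15 (C/A), 35 (C/T).
p = 4/47 = 0.085106.
d = −0.75 · ln(1 − (4/3)·0.085106) = −0.75 · ln(0.886525) = −0.75 · (-0.120446) = 0.0903.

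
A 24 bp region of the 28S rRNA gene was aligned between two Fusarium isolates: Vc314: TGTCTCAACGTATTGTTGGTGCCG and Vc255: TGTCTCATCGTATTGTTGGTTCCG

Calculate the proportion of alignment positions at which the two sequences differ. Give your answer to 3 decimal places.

Mismatches occur at site 8 (A→T), site 21 (G→T).
There are 2 differences over 24 sites, so p = 2/24 = 0.083.

0.083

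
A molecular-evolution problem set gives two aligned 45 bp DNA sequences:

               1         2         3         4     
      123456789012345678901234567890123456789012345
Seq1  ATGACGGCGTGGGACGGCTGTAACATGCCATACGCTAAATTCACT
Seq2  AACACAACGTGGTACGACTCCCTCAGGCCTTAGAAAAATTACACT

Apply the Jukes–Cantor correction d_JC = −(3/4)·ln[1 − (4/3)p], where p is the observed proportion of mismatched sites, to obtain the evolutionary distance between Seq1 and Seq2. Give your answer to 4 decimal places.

0.5716

The sequences differ at positions 2 (T/A), 3 (G/C), 6 (G/A), 7 (G/A), 13 (G/T), 17 (G/A), 20 (G/C), 21 (T/C), 22 (A/C), 23 (A/T), 26 (T/G), 30 (A/T), 33 (C/G), 34 (G/A), 35 (C/A), 36 (T/A), 39 (A/T), 41 (T/A).
p = 18/45 = 0.400000.
d = −0.75 · ln(1 − (4/3)·0.400000) = −0.75 · ln(0.466667) = −0.75 · (-0.762139) = 0.5716.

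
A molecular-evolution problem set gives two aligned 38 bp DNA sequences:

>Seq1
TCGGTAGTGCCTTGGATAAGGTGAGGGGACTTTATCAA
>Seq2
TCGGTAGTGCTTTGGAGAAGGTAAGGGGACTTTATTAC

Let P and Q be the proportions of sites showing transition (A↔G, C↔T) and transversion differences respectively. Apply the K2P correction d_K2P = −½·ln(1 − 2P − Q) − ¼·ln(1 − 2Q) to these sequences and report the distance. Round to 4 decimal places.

Differing sites — 11:C/T (Ti); 17:T/G (Tv); 23:G/A (Ti); 36:C/T (Ti); 38:A/C (Tv).
Of the 5 differences, 3 transitions and 2 transversions over 38 sites: P = 3/38 = 0.078947, Q = 2/38 = 0.052632.
d = −0.5·ln(0.789474) − 0.25·ln(0.894736) = −0.5·(-0.236388) − 0.25·(-0.111227) = 0.1460.

0.1460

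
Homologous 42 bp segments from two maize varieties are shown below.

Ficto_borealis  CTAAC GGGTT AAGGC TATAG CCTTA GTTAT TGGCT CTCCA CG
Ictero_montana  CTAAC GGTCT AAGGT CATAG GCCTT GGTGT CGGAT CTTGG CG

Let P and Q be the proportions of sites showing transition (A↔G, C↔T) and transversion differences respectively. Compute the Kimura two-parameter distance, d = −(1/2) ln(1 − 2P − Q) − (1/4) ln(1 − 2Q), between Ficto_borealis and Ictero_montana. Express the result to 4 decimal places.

0.4551

Mismatches occur at site 8 (G→T, transversion), site 9 (T→C, transition), site 15 (C→T, transition), site 16 (T→C, transition), site 21 (C→G, transversion), site 23 (T→C, transition), site 25 (A→T, transversion), site 27 (T→G, transversion), site 29 (A→G, transition), site 31 (T→C, transition), site 34 (C→A, transversion), site 38 (C→T, transition), site 39 (C→G, transversion), site 40 (A→G, transition).
Of the 14 differences, 8 transitions and 6 transversions over 42 sites: P = 8/42 = 0.190476, Q = 6/42 = 0.142857.
d = −0.5·ln(0.476191) − 0.25·ln(0.714286) = −0.5·(-0.741936) − 0.25·(-0.336472) = 0.4551.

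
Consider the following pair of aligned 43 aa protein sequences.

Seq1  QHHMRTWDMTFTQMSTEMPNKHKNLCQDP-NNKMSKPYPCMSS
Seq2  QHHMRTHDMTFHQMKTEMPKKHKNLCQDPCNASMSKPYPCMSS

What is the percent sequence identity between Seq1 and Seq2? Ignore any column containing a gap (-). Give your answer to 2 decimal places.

Excluding the 1 gap column leaves 42 comparable sites.
The sequences differ at positions 7 (W/H), 12 (T/H), 15 (S/K), 20 (N/K), 32 (N/A), 33 (K/S).
36 of the 42 comparable sites match, so the percent identity is 36/42 × 100 = 85.71%.

85.71%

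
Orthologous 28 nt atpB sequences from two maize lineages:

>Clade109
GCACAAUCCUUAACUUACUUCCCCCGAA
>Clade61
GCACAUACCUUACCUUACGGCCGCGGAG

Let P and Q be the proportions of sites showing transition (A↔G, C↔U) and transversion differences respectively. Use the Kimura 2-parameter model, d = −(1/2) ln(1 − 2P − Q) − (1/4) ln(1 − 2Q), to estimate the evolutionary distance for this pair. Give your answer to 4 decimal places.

0.3672

The sequences differ at positions 6 (A/U, transversion), 7 (U/A, transversion), 13 (A/C, transversion), 19 (U/G, transversion), 20 (U/G, transversion), 23 (C/G, transversion), 25 (C/G, transversion), 28 (A/G, transition).
Of the 8 differences, 1 transition and 7 transversions over 28 sites: P = 1/28 = 0.035714, Q = 7/28 = 0.250000.
d = −0.5·ln(0.678572) − 0.25·ln(0.500000) = −0.5·(-0.387765) − 0.25·(-0.693147) = 0.3672.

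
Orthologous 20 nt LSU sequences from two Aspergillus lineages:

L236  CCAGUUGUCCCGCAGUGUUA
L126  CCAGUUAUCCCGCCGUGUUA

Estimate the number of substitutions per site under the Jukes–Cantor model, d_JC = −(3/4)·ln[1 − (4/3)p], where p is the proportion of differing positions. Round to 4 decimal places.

0.1073

Mismatches occur at site 7 (G↔A), site 14 (A↔C).
p = 2/20 = 0.100000.
d = −0.75 · ln(1 − (4/3)·0.100000) = −0.75 · ln(0.866667) = −0.75 · (-0.143100) = 0.1073.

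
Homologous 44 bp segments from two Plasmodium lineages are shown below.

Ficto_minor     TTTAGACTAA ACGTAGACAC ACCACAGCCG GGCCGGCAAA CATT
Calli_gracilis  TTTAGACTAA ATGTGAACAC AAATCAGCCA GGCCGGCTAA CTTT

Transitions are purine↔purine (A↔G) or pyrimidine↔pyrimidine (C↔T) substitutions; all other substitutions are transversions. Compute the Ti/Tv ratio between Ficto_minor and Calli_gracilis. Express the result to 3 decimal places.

The sequences differ at positions 12 (C/T, transition), 15 (A/G, transition), 16 (G/A, transition), 22 (C/A, transversion), 23 (C/A, transversion), 24 (A/T, transversion), 30 (G/A, transition), 38 (A/T, transversion), 42 (A/T, transversion).
Of the 9 differences, 4 transitions and 5 transversions, so Ti/Tv = 4/5 = 0.800.

0.800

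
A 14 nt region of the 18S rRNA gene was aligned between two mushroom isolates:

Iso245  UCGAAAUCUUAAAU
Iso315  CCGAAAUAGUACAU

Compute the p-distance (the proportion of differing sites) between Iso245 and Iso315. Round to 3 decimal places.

Mismatches occur at site 1 (U/C), site 8 (C/A), site 9 (U/G), site 12 (A/C).
There are 4 differences over 14 sites, so p = 4/14 = 0.286.

0.286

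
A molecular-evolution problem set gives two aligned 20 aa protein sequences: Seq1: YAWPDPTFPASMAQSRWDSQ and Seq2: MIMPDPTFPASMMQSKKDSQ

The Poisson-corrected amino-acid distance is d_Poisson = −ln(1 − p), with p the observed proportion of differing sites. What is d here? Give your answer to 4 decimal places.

The sequences differ at positions 1 (Y/M), 2 (A/I), 3 (W/M), 13 (A/M), 16 (R/K), 17 (W/K).
p = 6/20 = 0.300000.
d = −ln(1 − 0.300000) = −ln(0.700000) = 0.3567.

0.3567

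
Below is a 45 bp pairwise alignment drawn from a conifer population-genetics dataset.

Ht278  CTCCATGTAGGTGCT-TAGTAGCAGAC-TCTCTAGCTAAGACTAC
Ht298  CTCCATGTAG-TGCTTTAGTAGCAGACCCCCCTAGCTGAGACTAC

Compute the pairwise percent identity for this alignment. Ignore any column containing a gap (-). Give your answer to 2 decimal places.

92.86%

Excluding the 3 gap columns leaves 42 comparable sites.
Mismatches occur at site 29 (T↔C), site 31 (T↔C), site 38 (A↔G).
39 of the 42 comparable sites match, so the percent identity is 39/42 × 100 = 92.86%.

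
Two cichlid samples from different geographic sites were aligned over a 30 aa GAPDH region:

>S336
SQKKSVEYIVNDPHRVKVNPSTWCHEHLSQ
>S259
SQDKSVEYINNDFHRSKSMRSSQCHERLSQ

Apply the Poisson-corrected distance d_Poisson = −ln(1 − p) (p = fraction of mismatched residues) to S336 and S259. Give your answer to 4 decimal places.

Mismatches occur at site 3 (K↔D), site 10 (V↔N), site 13 (P↔F), site 16 (V↔S), site 18 (V↔S), site 19 (N↔M), site 20 (P↔R), site 22 (T↔S), site 23 (W↔Q), site 27 (H↔R).
p = 10/30 = 0.333333.
d = −ln(1 − 0.333333) = −ln(0.666667) = 0.4055.

0.4055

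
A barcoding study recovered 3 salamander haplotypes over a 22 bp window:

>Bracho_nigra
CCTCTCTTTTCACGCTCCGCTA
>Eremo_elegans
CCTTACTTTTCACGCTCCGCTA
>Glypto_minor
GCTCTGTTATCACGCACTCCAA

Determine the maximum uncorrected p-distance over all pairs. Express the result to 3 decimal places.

0.409

Pairwise Hamming distances:
  Bracho_nigra vs Eremo_elegans: 2
  Bracho_nigra vs Glypto_minor: 7
  Eremo_elegans vs Glypto_minor: 9
The largest is 9 mismatches, between Eremo_elegans and Glypto_minor; p = 9/22 = 0.409.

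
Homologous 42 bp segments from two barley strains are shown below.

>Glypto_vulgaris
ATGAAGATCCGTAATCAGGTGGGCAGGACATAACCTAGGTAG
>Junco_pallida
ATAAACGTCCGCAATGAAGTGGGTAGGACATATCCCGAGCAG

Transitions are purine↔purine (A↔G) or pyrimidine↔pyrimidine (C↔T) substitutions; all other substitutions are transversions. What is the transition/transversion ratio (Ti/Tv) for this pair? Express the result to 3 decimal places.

Mismatches occur at site 3 (G/A, transition), site 6 (G/C, transversion), site 7 (A/G, transition), site 12 (T/C, transition), site 16 (C/G, transversion), site 18 (G/A, transition), site 24 (C/T, transition), site 33 (A/T, transversion), site 36 (T/C, transition), site 37 (A/G, transition), site 38 (G/A, transition), site 40 (T/C, transition).
Of the 12 differences, 9 transitions and 3 transversions, so Ti/Tv = 9/3 = 3.000.

3.000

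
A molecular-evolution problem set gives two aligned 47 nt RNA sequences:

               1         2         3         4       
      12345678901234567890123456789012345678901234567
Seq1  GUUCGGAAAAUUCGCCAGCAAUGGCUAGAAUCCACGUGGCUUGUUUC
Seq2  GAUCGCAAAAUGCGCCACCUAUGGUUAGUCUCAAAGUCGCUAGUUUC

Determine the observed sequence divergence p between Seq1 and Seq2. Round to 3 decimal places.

Mismatches occur at site 2 (U→A), site 6 (G→C), site 12 (U→G), site 18 (G→C), site 20 (A→U), site 25 (C→U), site 29 (A→U), site 30 (A→C), site 33 (C→A), site 35 (C→A), site 38 (G→C), site 42 (U→A).
There are 12 differences over 47 sites, so p = 12/47 = 0.255.

0.255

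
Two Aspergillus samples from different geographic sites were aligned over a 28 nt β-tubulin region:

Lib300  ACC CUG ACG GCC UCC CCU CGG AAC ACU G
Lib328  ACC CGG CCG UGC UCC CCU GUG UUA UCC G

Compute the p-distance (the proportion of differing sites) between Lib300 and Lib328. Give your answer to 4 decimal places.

Differing sites — 5:U/G; 7:A/C; 10:G/U; 11:C/G; 19:C/G; 20:G/U; 22:A/U; 23:A/U; 24:C/A; 25:A/U; 27:U/C.
There are 11 differences over 28 sites, so p = 11/28 = 0.3929.

0.3929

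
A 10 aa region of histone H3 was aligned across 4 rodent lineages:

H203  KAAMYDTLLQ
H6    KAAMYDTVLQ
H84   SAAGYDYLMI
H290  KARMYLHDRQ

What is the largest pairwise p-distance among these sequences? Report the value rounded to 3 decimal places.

Pairwise Hamming distances:
  H203 vs H6: 1
  H203 vs H84: 5
  H203 vs H290: 5
  H6 vs H84: 6
  H6 vs H290: 5
  H84 vs H290: 8
The largest is 8 mismatches, between H84 and H290; p = 8/10 = 0.800.

0.800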